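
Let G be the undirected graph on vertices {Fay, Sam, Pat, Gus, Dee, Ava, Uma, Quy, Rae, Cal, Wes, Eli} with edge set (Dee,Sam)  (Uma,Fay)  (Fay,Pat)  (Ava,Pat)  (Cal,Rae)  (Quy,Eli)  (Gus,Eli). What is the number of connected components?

5

Component: {Wes}
Component: {Sam, Dee}
Component: {Rae, Cal}
Component: {Gus, Quy, Eli}
Component: {Fay, Pat, Ava, Uma}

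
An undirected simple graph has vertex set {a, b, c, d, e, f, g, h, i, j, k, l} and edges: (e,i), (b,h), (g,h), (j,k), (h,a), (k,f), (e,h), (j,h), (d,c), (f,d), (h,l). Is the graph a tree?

|V| = 12, |E| = 11.
Connected and |E| = |V| - 1, which characterizes a tree.

Yes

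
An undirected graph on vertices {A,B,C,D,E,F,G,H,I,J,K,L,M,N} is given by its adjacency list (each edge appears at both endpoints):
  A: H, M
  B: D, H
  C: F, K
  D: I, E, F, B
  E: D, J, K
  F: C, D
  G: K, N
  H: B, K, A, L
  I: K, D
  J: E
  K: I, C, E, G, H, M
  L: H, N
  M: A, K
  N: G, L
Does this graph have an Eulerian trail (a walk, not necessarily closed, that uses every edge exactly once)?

Yes

Degrees: A:2, B:2, C:2, D:4, E:3, F:2, G:2, H:4, I:2, J:1, K:6, L:2, M:2, N:2
Odd-degree vertices: E, J (2 total).
The non-isolated vertices are connected and exactly 2 have odd degree, so an Eulerian trail exists (from E to J).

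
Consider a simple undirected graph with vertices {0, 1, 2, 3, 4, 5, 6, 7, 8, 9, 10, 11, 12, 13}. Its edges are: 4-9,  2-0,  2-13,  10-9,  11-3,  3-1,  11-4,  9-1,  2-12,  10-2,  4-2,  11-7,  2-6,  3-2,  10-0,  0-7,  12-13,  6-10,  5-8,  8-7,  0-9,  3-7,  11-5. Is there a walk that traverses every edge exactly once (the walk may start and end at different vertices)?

Yes

Degrees: 0:4, 1:2, 2:7, 3:4, 4:3, 5:2, 6:2, 7:4, 8:2, 9:4, 10:4, 11:4, 12:2, 13:2
Odd-degree vertices: 2, 4 (2 total).
With 2 odd-degree vertices and all edges in one connected piece, an Eulerian trail exists (from 2 to 4).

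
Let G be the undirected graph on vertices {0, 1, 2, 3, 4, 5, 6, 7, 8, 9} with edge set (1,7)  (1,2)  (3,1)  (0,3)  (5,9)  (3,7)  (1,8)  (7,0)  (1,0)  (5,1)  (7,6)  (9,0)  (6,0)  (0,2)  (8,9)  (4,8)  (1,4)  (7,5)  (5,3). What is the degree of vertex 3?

Neighbors of 3: 0, 1, 5, 7.

4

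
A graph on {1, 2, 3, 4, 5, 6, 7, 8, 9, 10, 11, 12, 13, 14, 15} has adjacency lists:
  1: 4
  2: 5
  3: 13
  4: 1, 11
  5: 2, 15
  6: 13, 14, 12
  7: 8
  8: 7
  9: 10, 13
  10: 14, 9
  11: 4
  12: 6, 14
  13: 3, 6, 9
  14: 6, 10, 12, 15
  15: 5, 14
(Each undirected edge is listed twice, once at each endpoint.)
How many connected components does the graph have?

Component: {7, 8}
Component: {1, 4, 11}
Component: {2, 3, 5, 6, 9, 10, 12, 13, 14, 15}

3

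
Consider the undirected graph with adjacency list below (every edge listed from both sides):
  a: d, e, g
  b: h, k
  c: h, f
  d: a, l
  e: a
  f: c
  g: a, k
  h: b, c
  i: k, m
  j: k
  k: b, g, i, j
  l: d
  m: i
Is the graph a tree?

The graph has 13 vertices and 12 edges.
Connected and |E| = |V| - 1, which characterizes a tree.

Yes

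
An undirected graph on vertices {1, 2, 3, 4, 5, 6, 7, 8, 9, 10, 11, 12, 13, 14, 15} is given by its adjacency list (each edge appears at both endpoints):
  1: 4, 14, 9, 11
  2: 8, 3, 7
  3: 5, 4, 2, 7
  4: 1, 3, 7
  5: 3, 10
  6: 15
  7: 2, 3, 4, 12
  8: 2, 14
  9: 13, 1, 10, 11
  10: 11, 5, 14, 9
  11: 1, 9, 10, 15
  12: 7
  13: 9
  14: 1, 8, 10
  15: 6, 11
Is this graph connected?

Yes

A breadth-first search from 1 visits 1, 9, 4, 14, 11, 13, 10, 7, 3, 8, 15, 5, 12, 2, 6 — all 15 vertices — so the graph is connected.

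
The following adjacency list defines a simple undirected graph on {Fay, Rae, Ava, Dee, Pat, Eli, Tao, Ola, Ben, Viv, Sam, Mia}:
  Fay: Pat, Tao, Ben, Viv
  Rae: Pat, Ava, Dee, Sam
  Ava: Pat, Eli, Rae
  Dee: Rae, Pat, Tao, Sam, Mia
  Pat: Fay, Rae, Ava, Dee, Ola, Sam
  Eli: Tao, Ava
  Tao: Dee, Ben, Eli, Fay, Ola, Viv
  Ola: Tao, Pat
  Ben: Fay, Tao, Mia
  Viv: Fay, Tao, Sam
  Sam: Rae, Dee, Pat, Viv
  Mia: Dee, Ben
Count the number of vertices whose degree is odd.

4

Degrees: Fay:4, Rae:4, Ava:3, Dee:5, Pat:6, Eli:2, Tao:6, Ola:2, Ben:3, Viv:3, Sam:4, Mia:2
Odd-degree vertices: Ava, Dee, Ben, Viv.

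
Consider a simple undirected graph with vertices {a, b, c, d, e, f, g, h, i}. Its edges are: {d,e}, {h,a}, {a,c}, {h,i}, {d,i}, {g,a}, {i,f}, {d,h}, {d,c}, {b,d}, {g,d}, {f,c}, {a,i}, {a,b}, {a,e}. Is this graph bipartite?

The cycle a-h-i-a has length 3, which is odd, so the graph is not bipartite.

No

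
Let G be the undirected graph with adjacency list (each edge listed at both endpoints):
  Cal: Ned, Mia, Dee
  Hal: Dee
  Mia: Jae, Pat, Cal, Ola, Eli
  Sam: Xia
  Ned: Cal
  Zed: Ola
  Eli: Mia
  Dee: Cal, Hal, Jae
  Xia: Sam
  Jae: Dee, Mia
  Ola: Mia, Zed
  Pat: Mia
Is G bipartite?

Yes

Partition the vertices as {Mia, Ned, Zed, Dee, Xia} vs {Cal, Hal, Sam, Eli, Jae, Ola, Pat}. Each listed edge has one endpoint in each part, so the graph is bipartite.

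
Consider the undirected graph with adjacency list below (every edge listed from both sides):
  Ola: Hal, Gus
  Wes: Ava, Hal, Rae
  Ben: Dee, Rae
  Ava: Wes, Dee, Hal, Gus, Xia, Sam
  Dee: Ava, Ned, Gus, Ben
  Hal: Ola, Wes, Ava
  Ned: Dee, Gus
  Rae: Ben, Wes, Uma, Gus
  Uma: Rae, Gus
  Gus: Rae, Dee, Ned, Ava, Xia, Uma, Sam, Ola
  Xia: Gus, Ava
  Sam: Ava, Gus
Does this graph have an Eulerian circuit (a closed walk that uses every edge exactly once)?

Degrees: Ola:2, Wes:3, Ben:2, Ava:6, Dee:4, Hal:3, Ned:2, Rae:4, Uma:2, Gus:8, Xia:2, Sam:2
Wes, Hal have odd degree; an Eulerian circuit needs every degree to be even, so none exists.

No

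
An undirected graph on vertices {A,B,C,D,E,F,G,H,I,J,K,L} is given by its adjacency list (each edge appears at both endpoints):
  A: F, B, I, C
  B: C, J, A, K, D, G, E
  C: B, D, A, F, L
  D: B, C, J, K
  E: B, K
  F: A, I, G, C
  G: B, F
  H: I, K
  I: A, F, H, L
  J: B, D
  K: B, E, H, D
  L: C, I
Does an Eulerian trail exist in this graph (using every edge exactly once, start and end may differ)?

Degrees: A:4, B:7, C:5, D:4, E:2, F:4, G:2, H:2, I:4, J:2, K:4, L:2
Odd-degree vertices: B, C (2 total).
With 2 odd-degree vertices and all edges in one connected piece, an Eulerian trail exists (from B to C).

Yes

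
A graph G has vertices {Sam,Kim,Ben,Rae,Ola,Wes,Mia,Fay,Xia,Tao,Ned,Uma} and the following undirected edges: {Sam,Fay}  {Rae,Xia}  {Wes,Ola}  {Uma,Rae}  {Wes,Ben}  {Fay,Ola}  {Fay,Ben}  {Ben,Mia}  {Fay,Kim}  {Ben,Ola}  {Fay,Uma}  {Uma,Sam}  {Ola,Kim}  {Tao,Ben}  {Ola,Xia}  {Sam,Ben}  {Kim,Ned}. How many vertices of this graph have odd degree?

Degrees: Sam:3, Kim:3, Ben:6, Rae:2, Ola:5, Wes:2, Mia:1, Fay:5, Xia:2, Tao:1, Ned:1, Uma:3
Odd-degree vertices: Sam, Kim, Ola, Mia, Fay, Tao, Ned, Uma.

8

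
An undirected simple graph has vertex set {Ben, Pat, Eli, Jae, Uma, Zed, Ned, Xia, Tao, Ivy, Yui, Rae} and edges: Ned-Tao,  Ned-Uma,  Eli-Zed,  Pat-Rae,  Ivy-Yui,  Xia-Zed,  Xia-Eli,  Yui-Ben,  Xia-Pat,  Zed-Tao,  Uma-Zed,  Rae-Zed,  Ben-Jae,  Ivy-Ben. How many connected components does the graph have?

2

Component: {Ben, Jae, Ivy, Yui}
Component: {Pat, Eli, Uma, Zed, Ned, Xia, Tao, Rae}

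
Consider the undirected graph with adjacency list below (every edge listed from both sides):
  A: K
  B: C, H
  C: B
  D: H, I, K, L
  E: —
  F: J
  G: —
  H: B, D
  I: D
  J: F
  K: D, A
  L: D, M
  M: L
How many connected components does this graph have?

Component: {E}
Component: {G}
Component: {F, J}
Component: {A, B, C, D, H, I, K, L, M}

4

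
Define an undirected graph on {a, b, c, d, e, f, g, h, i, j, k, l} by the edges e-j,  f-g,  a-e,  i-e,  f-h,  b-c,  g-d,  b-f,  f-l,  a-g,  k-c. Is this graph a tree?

|V| = 12, |E| = 11.
It is connected with exactly 11 edges, hence acyclic — it is a tree.

Yes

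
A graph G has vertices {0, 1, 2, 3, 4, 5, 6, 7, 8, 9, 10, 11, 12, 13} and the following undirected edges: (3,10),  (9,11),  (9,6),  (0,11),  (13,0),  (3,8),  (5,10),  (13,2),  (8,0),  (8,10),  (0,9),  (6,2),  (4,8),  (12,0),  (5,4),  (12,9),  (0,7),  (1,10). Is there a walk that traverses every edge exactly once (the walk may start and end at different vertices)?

Yes

Degrees: 0:6, 1:1, 2:2, 3:2, 4:2, 5:2, 6:2, 7:1, 8:4, 9:4, 10:4, 11:2, 12:2, 13:2
Odd-degree vertices: 1, 7 (2 total).
The non-isolated vertices are connected and exactly 2 have odd degree, so an Eulerian trail exists (from 1 to 7).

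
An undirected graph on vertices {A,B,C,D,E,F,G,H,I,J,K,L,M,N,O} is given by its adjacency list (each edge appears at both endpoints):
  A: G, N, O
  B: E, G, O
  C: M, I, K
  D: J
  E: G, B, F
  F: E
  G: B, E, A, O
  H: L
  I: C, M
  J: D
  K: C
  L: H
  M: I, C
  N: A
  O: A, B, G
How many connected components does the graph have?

4

Component: {D, J}
Component: {H, L}
Component: {C, I, K, M}
Component: {A, B, E, F, G, N, O}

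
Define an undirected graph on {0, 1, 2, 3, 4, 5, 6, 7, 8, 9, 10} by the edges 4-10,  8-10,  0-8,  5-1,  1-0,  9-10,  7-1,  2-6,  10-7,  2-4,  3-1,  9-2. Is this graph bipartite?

8-0-1-7-10-8 is an odd cycle (length 5), and a bipartite graph can contain only even cycles.

No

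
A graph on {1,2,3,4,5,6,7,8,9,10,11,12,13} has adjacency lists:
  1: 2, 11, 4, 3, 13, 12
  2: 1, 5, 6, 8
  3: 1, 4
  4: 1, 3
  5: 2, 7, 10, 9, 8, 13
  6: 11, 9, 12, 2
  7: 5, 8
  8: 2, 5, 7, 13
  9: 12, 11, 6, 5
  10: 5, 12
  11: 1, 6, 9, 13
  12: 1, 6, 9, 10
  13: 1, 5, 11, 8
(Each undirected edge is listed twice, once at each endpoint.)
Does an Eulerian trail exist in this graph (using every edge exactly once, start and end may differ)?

Yes

Degrees: 1:6, 2:4, 3:2, 4:2, 5:6, 6:4, 7:2, 8:4, 9:4, 10:2, 11:4, 12:4, 13:4
Odd-degree vertices: none (0 total).
The non-isolated vertices are connected and exactly 0 have odd degree, so an Eulerian trail exists.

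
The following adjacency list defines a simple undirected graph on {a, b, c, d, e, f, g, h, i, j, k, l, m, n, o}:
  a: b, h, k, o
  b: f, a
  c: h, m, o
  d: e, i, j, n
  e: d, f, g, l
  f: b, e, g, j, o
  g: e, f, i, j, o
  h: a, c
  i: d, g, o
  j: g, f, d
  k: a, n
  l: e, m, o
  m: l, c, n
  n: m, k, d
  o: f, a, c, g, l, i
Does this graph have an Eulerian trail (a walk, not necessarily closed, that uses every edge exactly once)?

Degrees: a:4, b:2, c:3, d:4, e:4, f:5, g:5, h:2, i:3, j:3, k:2, l:3, m:3, n:3, o:6
Odd-degree vertices: c, f, g, i, j, l, m, n (8 total).
With 8 odd-degree vertices (more than two), no single trail can use every edge.

No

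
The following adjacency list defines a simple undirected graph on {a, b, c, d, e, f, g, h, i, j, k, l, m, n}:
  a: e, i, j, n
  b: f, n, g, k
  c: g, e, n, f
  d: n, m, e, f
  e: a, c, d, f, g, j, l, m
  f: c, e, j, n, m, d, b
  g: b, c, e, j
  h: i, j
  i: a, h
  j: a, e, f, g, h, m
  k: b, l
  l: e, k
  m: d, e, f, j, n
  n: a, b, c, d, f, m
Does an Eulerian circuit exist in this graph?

Degrees: a:4, b:4, c:4, d:4, e:8, f:7, g:4, h:2, i:2, j:6, k:2, l:2, m:5, n:6
f, m have odd degree; an Eulerian circuit needs every degree to be even, so none exists.

No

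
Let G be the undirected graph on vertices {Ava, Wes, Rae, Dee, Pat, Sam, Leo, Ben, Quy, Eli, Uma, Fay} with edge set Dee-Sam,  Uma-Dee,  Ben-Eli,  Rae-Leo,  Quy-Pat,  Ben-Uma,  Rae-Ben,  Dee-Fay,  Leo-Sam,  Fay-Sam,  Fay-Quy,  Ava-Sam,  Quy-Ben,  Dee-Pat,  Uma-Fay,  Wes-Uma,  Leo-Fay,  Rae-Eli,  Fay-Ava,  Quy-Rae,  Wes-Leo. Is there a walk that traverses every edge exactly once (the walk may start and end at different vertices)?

Yes

Degrees: Ava:2, Wes:2, Rae:4, Dee:4, Pat:2, Sam:4, Leo:4, Ben:4, Quy:4, Eli:2, Uma:4, Fay:6
Odd-degree vertices: none (0 total).
The non-isolated vertices are connected and exactly 0 have odd degree, so an Eulerian trail exists.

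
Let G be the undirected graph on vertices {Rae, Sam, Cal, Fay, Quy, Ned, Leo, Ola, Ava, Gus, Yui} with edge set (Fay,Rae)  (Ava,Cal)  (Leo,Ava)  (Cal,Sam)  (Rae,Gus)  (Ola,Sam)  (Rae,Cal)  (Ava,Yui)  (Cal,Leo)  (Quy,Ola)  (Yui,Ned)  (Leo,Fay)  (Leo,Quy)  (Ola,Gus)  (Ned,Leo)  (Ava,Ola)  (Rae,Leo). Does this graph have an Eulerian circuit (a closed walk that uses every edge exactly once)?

Yes

Degrees: Rae:4, Sam:2, Cal:4, Fay:2, Quy:2, Ned:2, Leo:6, Ola:4, Ava:4, Gus:2, Yui:2
Every vertex has even degree and the edges form a single connected piece, so an Eulerian circuit exists.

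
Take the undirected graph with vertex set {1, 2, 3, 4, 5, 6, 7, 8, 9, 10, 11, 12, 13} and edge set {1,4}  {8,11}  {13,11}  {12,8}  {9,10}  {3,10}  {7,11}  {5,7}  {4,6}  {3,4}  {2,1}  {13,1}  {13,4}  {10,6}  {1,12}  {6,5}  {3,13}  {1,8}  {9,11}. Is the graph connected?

Starting from 1 and exploring outward reaches every vertex (1, 4, 2, 8, 12, 13, 6, 3, 11, 10, 5, 7, 9); the graph is connected.

Yes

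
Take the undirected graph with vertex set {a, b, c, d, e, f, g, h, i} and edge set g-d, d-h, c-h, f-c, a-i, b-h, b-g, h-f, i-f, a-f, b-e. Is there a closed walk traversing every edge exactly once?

No

Degrees: a:2, b:3, c:2, d:2, e:1, f:4, g:2, h:4, i:2
Vertices with odd degree: b, e. An Eulerian circuit requires all degrees even.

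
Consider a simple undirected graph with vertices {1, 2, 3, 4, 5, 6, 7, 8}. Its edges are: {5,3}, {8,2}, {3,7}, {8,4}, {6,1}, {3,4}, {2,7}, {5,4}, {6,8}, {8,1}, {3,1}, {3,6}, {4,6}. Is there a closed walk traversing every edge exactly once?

Degrees: 1:3, 2:2, 3:5, 4:4, 5:2, 6:4, 7:2, 8:4
Vertices with odd degree: 1, 3. An Eulerian circuit requires all degrees even.

No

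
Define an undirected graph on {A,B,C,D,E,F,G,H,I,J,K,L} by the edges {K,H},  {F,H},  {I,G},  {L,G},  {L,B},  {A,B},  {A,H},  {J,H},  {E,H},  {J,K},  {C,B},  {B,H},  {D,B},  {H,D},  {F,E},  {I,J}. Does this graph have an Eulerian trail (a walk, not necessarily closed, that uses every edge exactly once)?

Degrees: A:2, B:5, C:1, D:2, E:2, F:2, G:2, H:7, I:2, J:3, K:2, L:2
Odd-degree vertices: B, C, H, J (4 total).
An Eulerian trail requires 0 or 2 odd-degree vertices; here there are 4.

No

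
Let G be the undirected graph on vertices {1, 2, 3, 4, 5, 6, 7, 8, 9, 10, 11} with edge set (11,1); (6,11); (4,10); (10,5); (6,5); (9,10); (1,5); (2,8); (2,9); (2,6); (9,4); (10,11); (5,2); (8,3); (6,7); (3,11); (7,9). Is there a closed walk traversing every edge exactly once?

Degrees: 1:2, 2:4, 3:2, 4:2, 5:4, 6:4, 7:2, 8:2, 9:4, 10:4, 11:4
Every vertex has even degree and the edges form a single connected piece, so an Eulerian circuit exists.

Yes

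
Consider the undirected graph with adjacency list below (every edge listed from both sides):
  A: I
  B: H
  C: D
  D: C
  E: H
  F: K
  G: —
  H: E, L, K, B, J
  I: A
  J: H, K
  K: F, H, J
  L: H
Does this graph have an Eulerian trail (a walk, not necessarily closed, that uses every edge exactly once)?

Degrees: A:1, B:1, C:1, D:1, E:1, F:1, G:0, H:5, I:1, J:2, K:3, L:1
Odd-degree vertices: A, B, C, D, E, F, H, I, K, L (10 total).
With 10 odd-degree vertices (more than two), no single trail can use every edge.

No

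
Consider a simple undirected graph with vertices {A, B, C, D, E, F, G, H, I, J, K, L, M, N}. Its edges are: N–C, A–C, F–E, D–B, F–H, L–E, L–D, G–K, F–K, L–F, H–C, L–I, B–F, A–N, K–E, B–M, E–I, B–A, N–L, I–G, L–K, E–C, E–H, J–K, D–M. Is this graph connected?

Starting from A and exploring outward reaches every vertex (A, C, N, B, H, E, L, F, D, M, I, K, G, J); the graph is connected.

Yes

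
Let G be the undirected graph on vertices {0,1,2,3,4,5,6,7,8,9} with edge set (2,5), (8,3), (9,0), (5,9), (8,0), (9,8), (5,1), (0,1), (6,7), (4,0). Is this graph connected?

Component: {6, 7}
Component: {0, 1, 2, 3, 4, 5, 8, 9}
No edge joins these 2 groups, so the graph is disconnected.

No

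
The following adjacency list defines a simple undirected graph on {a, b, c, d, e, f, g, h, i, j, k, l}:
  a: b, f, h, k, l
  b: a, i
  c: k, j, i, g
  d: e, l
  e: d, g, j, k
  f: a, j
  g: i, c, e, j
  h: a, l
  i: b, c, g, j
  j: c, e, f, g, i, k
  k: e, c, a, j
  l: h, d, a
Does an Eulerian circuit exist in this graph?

Degrees: a:5, b:2, c:4, d:2, e:4, f:2, g:4, h:2, i:4, j:6, k:4, l:3
Vertices with odd degree: a, l. An Eulerian circuit requires all degrees even.

No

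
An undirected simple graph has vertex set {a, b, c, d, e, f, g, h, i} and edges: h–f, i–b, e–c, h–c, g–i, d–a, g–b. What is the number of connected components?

3

Component: {a, d}
Component: {b, g, i}
Component: {c, e, f, h}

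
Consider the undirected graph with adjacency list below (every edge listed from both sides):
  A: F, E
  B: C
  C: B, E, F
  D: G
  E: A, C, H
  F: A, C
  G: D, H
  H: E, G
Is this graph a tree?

|V| = 8, |E| = 8.
Connected but with 8 > 7 edges, so it has a cycle and is not a tree.

No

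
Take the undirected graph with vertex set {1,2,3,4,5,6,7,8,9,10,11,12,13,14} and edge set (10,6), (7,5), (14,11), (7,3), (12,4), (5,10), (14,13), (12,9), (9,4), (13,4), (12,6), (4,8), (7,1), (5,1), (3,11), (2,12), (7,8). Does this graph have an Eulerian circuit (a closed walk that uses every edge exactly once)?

Degrees: 1:2, 2:1, 3:2, 4:4, 5:3, 6:2, 7:4, 8:2, 9:2, 10:2, 11:2, 12:4, 13:2, 14:2
Vertices with odd degree: 2, 5. An Eulerian circuit requires all degrees even.

No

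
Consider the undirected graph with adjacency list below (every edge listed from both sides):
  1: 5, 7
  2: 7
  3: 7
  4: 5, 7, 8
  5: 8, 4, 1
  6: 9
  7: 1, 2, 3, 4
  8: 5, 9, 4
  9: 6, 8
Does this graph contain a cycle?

Yes

The graph has 9 vertices, 10 edges, and 1 connected component.
Since 10 > 9 - 1, a cycle must exist; for instance 1-7-4-8-5-1.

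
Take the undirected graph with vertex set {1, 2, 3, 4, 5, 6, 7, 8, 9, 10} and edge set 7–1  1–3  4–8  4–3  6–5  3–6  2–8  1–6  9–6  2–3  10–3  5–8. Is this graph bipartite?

The cycle 1-6-3-1 has length 3, which is odd, so the graph is not bipartite.

No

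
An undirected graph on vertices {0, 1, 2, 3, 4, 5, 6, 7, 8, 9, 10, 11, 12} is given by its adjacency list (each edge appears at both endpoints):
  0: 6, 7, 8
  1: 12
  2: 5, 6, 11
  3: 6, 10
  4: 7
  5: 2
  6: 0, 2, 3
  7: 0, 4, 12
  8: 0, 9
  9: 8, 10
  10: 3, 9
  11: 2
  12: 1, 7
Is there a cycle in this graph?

Yes

|V| = 13, |E| = 13, number of components = 1.
Since 13 > 13 - 1, a cycle must exist; for instance 0-6-3-10-9-8-0.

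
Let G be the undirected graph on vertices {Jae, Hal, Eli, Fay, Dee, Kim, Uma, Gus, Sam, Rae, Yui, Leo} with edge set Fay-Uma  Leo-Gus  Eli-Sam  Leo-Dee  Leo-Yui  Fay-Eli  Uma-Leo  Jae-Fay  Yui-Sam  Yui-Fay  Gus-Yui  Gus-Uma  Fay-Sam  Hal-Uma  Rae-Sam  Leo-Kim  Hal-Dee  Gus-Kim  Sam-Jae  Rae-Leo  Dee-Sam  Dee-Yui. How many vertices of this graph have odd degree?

2

Degrees: Jae:2, Hal:2, Eli:2, Fay:5, Dee:4, Kim:2, Uma:4, Gus:4, Sam:6, Rae:2, Yui:5, Leo:6
Odd-degree vertices: Fay, Yui.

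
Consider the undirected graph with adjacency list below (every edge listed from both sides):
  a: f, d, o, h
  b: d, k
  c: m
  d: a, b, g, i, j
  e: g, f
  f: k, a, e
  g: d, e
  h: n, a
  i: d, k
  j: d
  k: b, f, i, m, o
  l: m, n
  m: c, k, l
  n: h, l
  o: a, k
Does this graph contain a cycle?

The graph has 15 vertices, 19 edges, and 1 connected component.
Since 19 > 15 - 1, a cycle must exist; for instance a-f-k-m-l-n-h-a.

Yes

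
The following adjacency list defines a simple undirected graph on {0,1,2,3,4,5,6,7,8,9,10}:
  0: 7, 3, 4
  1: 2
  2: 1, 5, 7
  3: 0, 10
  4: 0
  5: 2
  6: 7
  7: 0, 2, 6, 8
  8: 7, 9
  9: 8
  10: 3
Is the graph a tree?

Yes

|V| = 11, |E| = 10.
It is connected with exactly 10 edges, hence acyclic — it is a tree.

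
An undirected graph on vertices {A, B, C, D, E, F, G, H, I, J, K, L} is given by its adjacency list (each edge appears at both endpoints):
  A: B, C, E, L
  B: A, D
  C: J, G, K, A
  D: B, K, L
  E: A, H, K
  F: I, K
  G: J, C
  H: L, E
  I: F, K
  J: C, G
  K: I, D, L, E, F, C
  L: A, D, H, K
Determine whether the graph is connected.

Yes

A breadth-first search from A visits A, C, L, B, E, J, K, G, H, D, F, I — all 12 vertices — so the graph is connected.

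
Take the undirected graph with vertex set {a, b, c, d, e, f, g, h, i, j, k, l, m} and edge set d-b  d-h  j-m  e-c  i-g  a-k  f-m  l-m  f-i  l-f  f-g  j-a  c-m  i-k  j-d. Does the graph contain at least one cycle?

Yes

|V| = 13, |E| = 15, number of components = 1.
Since 15 > 13 - 1, a cycle must exist; for instance f-g-i-f.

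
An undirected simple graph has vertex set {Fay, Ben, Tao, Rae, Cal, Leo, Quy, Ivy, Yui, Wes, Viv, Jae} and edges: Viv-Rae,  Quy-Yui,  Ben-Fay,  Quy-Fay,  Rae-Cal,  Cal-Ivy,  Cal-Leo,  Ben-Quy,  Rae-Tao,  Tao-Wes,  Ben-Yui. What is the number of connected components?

Component: {Jae}
Component: {Fay, Ben, Quy, Yui}
Component: {Tao, Rae, Cal, Leo, Ivy, Wes, Viv}

3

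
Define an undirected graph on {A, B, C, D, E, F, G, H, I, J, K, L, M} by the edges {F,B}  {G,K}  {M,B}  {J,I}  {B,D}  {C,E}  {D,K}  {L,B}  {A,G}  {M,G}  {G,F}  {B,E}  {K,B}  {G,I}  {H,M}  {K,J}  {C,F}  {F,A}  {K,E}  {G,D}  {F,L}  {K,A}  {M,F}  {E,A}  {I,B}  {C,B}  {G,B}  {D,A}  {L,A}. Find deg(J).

Neighbors of J: I, K.

2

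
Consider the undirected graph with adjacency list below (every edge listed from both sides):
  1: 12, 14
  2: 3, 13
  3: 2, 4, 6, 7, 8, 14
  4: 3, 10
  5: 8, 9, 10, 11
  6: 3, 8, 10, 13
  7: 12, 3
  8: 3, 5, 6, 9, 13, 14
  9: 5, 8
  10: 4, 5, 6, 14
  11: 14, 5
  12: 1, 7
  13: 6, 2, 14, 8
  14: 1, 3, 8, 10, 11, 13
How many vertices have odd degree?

0

Degrees: 1:2, 2:2, 3:6, 4:2, 5:4, 6:4, 7:2, 8:6, 9:2, 10:4, 11:2, 12:2, 13:4, 14:6
Odd-degree vertices: none.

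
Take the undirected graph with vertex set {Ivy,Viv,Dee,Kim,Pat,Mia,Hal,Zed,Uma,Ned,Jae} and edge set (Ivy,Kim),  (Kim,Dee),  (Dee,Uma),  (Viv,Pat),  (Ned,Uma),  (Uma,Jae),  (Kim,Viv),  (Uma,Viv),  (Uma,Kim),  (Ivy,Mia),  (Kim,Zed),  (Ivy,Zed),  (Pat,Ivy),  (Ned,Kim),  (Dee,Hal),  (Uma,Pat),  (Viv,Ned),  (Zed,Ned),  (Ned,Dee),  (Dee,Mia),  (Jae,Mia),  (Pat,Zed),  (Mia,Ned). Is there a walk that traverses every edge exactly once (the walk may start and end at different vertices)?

Yes

Degrees: Ivy:4, Viv:4, Dee:5, Kim:6, Pat:4, Mia:4, Hal:1, Zed:4, Uma:6, Ned:6, Jae:2
Odd-degree vertices: Dee, Hal (2 total).
With 2 odd-degree vertices and all edges in one connected piece, an Eulerian trail exists (from Dee to Hal).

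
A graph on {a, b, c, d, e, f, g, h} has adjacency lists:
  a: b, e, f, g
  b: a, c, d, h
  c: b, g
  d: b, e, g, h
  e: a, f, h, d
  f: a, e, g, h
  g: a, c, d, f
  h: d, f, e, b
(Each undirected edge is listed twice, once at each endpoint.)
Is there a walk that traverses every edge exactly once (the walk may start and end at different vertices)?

Yes

Degrees: a:4, b:4, c:2, d:4, e:4, f:4, g:4, h:4
Odd-degree vertices: none (0 total).
With 0 odd-degree vertices and all edges in one connected piece, an Eulerian trail exists.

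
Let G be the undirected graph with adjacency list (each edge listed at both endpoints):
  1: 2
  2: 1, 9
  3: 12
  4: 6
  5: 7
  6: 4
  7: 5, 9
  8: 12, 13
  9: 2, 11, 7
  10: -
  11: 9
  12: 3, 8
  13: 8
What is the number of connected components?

4

Component: {10}
Component: {4, 6}
Component: {3, 8, 12, 13}
Component: {1, 2, 5, 7, 9, 11}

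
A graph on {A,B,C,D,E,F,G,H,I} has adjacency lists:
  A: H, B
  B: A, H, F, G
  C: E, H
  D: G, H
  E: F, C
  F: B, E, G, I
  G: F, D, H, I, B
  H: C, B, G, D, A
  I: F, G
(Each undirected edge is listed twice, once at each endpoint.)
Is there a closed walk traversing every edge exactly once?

Degrees: A:2, B:4, C:2, D:2, E:2, F:4, G:5, H:5, I:2
Vertices with odd degree: G, H. An Eulerian circuit requires all degrees even.

No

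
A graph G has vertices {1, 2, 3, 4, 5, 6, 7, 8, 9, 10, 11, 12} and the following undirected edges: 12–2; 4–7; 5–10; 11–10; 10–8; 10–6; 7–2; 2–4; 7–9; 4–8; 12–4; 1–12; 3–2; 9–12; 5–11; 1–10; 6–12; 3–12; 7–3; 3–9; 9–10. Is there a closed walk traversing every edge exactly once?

Degrees: 1:2, 2:4, 3:4, 4:4, 5:2, 6:2, 7:4, 8:2, 9:4, 10:6, 11:2, 12:6
Every vertex has even degree and the edges form a single connected piece, so an Eulerian circuit exists.

Yes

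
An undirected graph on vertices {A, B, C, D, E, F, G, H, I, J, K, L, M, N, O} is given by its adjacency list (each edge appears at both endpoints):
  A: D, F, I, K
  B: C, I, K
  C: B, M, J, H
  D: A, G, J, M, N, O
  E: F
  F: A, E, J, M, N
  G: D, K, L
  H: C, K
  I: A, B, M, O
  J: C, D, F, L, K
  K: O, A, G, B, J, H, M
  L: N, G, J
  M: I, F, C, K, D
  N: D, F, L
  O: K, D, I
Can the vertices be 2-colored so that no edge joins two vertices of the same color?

Partition the vertices as {C, D, F, I, K, L} vs {A, B, E, G, H, J, M, N, O}. Each listed edge has one endpoint in each part, so the graph is bipartite.

Yes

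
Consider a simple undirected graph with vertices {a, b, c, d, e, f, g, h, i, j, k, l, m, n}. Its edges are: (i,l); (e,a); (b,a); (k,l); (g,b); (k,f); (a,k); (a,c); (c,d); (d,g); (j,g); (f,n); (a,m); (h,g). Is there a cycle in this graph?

Yes

|V| = 14, |E| = 14, number of components = 1.
Since 14 > 14 - 1, a cycle must exist; for instance a-c-d-g-b-a.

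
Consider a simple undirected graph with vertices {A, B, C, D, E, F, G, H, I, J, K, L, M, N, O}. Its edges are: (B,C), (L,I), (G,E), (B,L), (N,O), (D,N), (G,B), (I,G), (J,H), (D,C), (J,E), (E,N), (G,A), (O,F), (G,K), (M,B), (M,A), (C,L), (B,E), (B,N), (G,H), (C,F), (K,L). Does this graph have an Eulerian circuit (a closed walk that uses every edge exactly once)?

Yes

Degrees: A:2, B:6, C:4, D:2, E:4, F:2, G:6, H:2, I:2, J:2, K:2, L:4, M:2, N:4, O:2
All degrees are even and the non-isolated vertices are connected — an Eulerian circuit exists.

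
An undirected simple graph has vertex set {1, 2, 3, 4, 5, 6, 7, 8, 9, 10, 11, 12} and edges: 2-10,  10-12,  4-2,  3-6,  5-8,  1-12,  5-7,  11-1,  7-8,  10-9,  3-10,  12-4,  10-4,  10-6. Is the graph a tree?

The graph has 12 vertices and 14 edges.
It is not connected, so it is not a tree.

No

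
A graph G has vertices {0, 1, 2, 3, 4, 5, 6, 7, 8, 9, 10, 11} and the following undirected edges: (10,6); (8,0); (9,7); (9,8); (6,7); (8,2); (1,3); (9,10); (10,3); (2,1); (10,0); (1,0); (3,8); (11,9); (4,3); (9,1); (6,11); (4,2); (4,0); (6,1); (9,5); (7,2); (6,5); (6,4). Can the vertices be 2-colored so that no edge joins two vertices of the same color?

Yes

Color {1, 4, 5, 7, 8, 10, 11} black and {0, 2, 3, 6, 9} white. No edge joins two same-colored vertices, so the graph is bipartite.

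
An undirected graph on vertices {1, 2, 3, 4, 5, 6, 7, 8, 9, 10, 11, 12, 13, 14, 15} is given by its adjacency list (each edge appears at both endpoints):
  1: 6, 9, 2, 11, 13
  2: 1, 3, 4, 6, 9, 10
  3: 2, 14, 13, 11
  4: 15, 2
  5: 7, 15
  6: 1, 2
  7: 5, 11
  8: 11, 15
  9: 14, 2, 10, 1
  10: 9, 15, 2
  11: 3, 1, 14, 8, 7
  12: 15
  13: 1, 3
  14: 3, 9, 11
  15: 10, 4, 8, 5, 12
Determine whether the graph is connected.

A breadth-first search from 1 visits 1, 2, 13, 9, 6, 11, 10, 4, 3, 14, 8, 7, 15, 5, 12 — all 15 vertices — so the graph is connected.

Yes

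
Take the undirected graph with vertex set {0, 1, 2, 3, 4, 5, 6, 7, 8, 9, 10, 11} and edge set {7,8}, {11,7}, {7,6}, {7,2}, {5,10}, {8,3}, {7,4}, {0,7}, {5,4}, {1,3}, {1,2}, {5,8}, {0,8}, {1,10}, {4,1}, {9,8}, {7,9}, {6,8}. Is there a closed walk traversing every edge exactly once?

Degrees: 0:2, 1:4, 2:2, 3:2, 4:3, 5:3, 6:2, 7:7, 8:6, 9:2, 10:2, 11:1
4, 5, 7, 11 have odd degree; an Eulerian circuit needs every degree to be even, so none exists.

No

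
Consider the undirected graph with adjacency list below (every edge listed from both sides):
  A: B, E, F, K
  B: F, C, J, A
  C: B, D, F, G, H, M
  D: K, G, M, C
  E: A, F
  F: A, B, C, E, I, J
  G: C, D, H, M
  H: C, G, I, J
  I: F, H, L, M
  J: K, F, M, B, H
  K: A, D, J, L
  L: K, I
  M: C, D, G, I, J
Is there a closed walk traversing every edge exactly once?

Degrees: A:4, B:4, C:6, D:4, E:2, F:6, G:4, H:4, I:4, J:5, K:4, L:2, M:5
J, M have odd degree; an Eulerian circuit needs every degree to be even, so none exists.

No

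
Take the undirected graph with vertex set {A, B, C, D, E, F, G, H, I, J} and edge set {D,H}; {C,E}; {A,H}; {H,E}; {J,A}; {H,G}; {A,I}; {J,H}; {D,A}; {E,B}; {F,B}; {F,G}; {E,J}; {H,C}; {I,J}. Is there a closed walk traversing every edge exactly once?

Yes

Degrees: A:4, B:2, C:2, D:2, E:4, F:2, G:2, H:6, I:2, J:4
All degrees are even and the non-isolated vertices are connected — an Eulerian circuit exists.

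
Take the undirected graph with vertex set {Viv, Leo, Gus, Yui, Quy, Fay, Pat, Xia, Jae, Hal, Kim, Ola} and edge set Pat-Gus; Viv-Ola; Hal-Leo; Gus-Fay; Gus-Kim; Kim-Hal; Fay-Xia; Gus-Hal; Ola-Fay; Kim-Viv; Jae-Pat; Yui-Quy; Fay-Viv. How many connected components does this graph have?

Component: {Yui, Quy}
Component: {Viv, Leo, Gus, Fay, Pat, Xia, Jae, Hal, Kim, Ola}

2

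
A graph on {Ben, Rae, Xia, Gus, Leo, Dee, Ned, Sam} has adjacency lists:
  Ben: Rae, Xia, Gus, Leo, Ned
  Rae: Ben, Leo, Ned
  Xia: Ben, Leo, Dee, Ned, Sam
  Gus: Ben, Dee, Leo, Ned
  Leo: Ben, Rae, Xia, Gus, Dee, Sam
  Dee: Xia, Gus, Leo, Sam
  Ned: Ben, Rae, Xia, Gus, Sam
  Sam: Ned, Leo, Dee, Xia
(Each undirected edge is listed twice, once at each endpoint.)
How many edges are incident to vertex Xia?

5

Neighbors of Xia: Ben, Leo, Dee, Ned, Sam.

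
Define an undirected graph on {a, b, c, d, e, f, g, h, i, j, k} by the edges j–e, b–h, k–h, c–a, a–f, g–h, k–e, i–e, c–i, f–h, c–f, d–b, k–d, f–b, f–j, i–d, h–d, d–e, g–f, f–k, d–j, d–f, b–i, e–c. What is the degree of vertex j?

3

Neighbors of j: d, e, f.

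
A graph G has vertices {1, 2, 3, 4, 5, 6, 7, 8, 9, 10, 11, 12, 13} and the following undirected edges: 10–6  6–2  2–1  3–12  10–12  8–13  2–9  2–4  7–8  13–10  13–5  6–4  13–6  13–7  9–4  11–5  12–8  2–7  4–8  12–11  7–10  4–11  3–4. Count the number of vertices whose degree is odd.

Degrees: 1:1, 2:5, 3:2, 4:6, 5:2, 6:4, 7:4, 8:4, 9:2, 10:4, 11:3, 12:4, 13:5
Odd-degree vertices: 1, 2, 11, 13.

4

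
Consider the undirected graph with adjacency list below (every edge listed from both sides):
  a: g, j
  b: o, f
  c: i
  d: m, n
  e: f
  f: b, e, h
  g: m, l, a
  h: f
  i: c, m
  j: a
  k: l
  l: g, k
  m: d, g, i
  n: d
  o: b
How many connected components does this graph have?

2

Component: {b, e, f, h, o}
Component: {a, c, d, g, i, j, k, l, m, n}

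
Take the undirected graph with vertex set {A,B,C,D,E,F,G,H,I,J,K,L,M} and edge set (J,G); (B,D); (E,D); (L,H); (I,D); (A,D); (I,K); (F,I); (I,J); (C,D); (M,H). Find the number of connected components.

Component: {H, L, M}
Component: {A, B, C, D, E, F, G, I, J, K}

2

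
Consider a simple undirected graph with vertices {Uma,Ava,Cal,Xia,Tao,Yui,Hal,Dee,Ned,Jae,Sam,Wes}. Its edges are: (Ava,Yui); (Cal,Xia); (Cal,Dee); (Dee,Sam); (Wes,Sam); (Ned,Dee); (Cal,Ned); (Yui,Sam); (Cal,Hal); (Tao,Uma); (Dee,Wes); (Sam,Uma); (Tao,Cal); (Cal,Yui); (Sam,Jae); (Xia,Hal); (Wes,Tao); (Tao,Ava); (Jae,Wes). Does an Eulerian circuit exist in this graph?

Degrees: Uma:2, Ava:2, Cal:6, Xia:2, Tao:4, Yui:3, Hal:2, Dee:4, Ned:2, Jae:2, Sam:5, Wes:4
Vertices with odd degree: Yui, Sam. An Eulerian circuit requires all degrees even.

No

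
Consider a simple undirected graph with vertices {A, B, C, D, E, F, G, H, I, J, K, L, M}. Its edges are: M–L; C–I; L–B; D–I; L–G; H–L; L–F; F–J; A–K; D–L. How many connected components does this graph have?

Component: {E}
Component: {A, K}
Component: {B, C, D, F, G, H, I, J, L, M}

3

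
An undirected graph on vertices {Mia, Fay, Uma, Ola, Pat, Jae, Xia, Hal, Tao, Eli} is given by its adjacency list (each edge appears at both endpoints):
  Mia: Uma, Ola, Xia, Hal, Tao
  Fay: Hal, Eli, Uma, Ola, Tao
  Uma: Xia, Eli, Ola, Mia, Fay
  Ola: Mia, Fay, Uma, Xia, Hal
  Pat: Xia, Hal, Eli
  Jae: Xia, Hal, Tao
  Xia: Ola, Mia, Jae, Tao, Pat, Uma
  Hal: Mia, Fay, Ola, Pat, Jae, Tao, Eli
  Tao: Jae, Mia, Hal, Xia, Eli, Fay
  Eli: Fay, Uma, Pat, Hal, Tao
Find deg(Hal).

Neighbors of Hal: Mia, Fay, Ola, Pat, Jae, Tao, Eli.

7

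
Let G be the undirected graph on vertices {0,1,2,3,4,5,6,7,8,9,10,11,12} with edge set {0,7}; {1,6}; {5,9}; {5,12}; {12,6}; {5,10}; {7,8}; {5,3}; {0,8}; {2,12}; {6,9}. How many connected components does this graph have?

Component: {4}
Component: {11}
Component: {0, 7, 8}
Component: {1, 2, 3, 5, 6, 9, 10, 12}

4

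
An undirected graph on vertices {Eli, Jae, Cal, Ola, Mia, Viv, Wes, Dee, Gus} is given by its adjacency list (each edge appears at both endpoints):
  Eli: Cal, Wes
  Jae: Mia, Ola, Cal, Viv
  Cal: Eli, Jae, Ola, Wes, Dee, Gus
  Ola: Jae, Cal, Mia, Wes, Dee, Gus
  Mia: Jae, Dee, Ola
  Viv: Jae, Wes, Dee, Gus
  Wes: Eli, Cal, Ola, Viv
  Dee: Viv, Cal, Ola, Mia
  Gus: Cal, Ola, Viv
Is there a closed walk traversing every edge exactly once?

Degrees: Eli:2, Jae:4, Cal:6, Ola:6, Mia:3, Viv:4, Wes:4, Dee:4, Gus:3
Vertices with odd degree: Mia, Gus. An Eulerian circuit requires all degrees even.

No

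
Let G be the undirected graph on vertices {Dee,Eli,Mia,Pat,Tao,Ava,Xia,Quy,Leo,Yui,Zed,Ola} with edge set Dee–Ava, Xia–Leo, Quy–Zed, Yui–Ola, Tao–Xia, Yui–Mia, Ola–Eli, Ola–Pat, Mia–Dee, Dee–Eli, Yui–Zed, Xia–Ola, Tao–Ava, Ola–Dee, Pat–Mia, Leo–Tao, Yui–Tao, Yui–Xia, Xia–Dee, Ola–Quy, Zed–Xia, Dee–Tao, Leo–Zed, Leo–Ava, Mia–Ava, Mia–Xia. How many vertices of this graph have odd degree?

4

Degrees: Dee:6, Eli:2, Mia:5, Pat:2, Tao:5, Ava:4, Xia:7, Quy:2, Leo:4, Yui:5, Zed:4, Ola:6
Odd-degree vertices: Mia, Tao, Xia, Yui.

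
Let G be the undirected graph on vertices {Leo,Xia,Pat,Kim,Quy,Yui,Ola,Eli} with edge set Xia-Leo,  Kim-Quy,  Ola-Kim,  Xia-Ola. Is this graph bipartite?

Yes

A valid 2-coloring puts {Xia, Pat, Kim, Yui, Eli} on one side and {Leo, Quy, Ola} on the other; every edge crosses between the two sides.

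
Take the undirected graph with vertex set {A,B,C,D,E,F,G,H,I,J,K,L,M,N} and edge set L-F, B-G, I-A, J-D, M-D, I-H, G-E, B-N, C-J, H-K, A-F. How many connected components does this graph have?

Component: {B, E, G, N}
Component: {C, D, J, M}
Component: {A, F, H, I, K, L}

3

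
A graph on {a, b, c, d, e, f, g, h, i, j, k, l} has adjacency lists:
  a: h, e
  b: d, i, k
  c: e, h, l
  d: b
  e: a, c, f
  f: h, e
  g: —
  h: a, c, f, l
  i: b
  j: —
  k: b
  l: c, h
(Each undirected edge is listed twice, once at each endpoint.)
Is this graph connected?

Component: {g}
Component: {j}
Component: {b, d, i, k}
Component: {a, c, e, f, h, l}
There are 4 separate components, so the graph is not connected.

No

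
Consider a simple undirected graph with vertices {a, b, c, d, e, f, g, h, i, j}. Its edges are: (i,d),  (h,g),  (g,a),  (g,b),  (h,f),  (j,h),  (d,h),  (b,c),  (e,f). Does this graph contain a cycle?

|V| = 10, |E| = 9, number of components = 1.
Since 9 = 10 - 1, the graph is a forest and contains no cycle.

No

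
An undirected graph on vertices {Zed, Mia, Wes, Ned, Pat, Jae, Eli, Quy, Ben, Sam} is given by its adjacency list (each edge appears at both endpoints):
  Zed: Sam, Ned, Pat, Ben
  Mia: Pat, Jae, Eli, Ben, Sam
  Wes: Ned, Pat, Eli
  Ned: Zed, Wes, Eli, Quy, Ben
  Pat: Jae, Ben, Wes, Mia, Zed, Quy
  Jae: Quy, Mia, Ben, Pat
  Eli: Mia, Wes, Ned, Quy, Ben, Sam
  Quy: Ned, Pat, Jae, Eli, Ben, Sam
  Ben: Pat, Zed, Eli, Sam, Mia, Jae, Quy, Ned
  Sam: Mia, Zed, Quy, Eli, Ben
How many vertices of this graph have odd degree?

4

Degrees: Zed:4, Mia:5, Wes:3, Ned:5, Pat:6, Jae:4, Eli:6, Quy:6, Ben:8, Sam:5
Odd-degree vertices: Mia, Wes, Ned, Sam.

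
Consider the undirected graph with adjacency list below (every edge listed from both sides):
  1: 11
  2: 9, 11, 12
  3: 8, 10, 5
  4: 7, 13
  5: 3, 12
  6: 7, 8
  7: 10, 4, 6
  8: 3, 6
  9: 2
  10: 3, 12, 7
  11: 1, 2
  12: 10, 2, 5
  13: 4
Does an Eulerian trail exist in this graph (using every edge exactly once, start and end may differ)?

No

Degrees: 1:1, 2:3, 3:3, 4:2, 5:2, 6:2, 7:3, 8:2, 9:1, 10:3, 11:2, 12:3, 13:1
Odd-degree vertices: 1, 2, 3, 7, 9, 10, 12, 13 (8 total).
With 8 odd-degree vertices (more than two), no single trail can use every edge.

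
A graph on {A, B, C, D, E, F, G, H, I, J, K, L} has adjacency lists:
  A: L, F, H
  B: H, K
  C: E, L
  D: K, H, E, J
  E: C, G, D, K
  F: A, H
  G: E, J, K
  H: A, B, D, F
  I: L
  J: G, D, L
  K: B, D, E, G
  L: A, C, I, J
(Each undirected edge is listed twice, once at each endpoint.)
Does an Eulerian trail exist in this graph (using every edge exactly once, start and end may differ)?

Degrees: A:3, B:2, C:2, D:4, E:4, F:2, G:3, H:4, I:1, J:3, K:4, L:4
Odd-degree vertices: A, G, I, J (4 total).
An Eulerian trail requires 0 or 2 odd-degree vertices; here there are 4.

No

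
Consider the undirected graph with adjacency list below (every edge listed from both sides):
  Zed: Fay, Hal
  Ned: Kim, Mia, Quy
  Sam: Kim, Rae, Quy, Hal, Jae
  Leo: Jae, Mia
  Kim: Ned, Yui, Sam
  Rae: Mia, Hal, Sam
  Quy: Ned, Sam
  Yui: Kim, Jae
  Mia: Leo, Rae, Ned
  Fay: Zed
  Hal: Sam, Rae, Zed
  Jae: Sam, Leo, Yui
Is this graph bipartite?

No

Sam-Hal-Rae-Sam is an odd cycle (length 3), and a bipartite graph can contain only even cycles.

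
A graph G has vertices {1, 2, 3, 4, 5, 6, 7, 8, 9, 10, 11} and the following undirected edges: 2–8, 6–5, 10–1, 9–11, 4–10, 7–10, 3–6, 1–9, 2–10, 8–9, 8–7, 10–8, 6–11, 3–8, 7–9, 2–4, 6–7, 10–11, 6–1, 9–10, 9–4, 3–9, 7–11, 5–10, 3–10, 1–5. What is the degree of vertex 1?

4

Neighbors of 1: 5, 6, 9, 10.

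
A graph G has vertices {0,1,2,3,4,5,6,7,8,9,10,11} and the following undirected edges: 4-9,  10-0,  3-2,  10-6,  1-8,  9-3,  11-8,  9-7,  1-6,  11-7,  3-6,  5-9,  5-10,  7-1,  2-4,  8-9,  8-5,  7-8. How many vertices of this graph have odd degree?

8

Degrees: 0:1, 1:3, 2:2, 3:3, 4:2, 5:3, 6:3, 7:4, 8:5, 9:5, 10:3, 11:2
Odd-degree vertices: 0, 1, 3, 5, 6, 8, 9, 10.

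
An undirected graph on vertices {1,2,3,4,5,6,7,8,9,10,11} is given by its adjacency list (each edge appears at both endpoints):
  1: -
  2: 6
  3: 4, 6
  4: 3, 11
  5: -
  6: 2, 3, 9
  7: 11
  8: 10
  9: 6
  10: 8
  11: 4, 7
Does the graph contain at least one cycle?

The graph has 11 vertices, 7 edges, and 4 connected components.
Since 7 = 11 - 4, the graph is a forest and contains no cycle.

No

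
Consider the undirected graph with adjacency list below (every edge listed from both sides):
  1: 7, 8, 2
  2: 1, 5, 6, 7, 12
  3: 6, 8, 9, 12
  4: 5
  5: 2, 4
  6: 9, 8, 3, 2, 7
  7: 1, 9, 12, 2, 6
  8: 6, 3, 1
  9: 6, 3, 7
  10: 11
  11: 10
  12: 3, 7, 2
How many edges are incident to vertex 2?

Neighbors of 2: 1, 5, 6, 7, 12.

5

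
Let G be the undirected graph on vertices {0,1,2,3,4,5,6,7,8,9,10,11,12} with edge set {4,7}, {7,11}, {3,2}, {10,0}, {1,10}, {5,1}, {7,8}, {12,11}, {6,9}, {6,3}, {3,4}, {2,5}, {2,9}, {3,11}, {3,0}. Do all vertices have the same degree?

Degrees: 0:2, 1:2, 2:3, 3:5, 4:2, 5:2, 6:2, 7:3, 8:1, 9:2, 10:2, 11:3, 12:1
Degrees are not all equal (e.g. deg(8)=1 but deg(3)=5); not regular.

No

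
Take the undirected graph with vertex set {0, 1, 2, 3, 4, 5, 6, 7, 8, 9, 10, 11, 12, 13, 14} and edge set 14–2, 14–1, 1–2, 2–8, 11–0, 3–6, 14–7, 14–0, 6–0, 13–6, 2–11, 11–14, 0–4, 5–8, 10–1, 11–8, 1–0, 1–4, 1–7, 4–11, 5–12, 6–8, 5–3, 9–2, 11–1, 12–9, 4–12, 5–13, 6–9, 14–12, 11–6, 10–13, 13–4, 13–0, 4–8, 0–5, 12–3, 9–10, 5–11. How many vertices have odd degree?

8

Degrees: 0:7, 1:7, 2:5, 3:3, 4:6, 5:6, 6:6, 7:2, 8:5, 9:4, 10:3, 11:8, 12:5, 13:5, 14:6
Odd-degree vertices: 0, 1, 2, 3, 8, 10, 12, 13.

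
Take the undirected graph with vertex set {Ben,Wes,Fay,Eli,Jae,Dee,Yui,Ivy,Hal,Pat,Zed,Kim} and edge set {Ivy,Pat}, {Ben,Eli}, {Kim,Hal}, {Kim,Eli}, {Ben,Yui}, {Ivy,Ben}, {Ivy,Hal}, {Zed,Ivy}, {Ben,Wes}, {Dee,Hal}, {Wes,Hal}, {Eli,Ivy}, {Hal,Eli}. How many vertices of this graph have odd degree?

6

Degrees: Ben:4, Wes:2, Fay:0, Eli:4, Jae:0, Dee:1, Yui:1, Ivy:5, Hal:5, Pat:1, Zed:1, Kim:2
Odd-degree vertices: Dee, Yui, Ivy, Hal, Pat, Zed.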